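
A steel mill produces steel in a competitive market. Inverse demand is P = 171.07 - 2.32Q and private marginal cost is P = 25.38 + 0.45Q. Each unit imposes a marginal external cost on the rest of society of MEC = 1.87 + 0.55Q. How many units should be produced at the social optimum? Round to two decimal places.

Social marginal cost = private MC + MEC = 27.25 + Q.
Set SMC = demand: 27.25 + Q = 171.07 - 2.32Q → Q* = 43.3193.

Q* = 43.32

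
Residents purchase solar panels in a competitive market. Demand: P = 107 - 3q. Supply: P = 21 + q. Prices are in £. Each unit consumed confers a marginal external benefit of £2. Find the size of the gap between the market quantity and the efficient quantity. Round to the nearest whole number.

Market equilibrium (private): 21 + q = 107 - 3q → q_m = 21.5000.
Social marginal benefit = demand + MEB = 109 - 3q.
Set SMB = MC: 109 - 3q = 21 + q → q* = 22.0000.
Gap = |21.5000 − 22.0000| = 0.5000.

1 units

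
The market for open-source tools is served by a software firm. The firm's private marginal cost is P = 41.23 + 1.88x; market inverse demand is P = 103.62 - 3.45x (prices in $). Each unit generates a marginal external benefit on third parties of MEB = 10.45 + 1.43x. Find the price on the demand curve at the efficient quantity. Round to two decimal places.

P = $39.18

Social marginal cost = private MC − MEB = 30.78 + 0.45x.
Set SMC = demand: 30.78 + 0.45x = 103.62 - 3.45x → x* = 18.6769.
Consumer price on the demand curve at x*: 103.62 − 3.45×18.6769 = 39.1847.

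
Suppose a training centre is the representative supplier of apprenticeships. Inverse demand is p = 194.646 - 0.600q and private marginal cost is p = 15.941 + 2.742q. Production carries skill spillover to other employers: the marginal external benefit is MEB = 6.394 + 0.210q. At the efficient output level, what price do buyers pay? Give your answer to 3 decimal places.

P = 159.186

Social marginal cost = private MC − MEB = 9.547 + 2.532q.
Set SMC = demand: 9.547 + 2.532q = 194.646 - 0.600q → q* = 59.0993.
Consumer price on the demand curve at q*: 194.646 − 0.600×59.0993 = 159.1864.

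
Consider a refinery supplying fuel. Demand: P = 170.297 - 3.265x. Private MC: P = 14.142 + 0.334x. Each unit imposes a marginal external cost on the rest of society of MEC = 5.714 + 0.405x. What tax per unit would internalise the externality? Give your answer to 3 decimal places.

Social marginal cost = private MC + MEC = 19.856 + 0.739x.
Set SMC = demand: 19.856 + 0.739x = 170.297 - 3.265x → x* = 37.5727.
The Pigouvian tax equals MEC at x*: 5.714 + 0.405×37.5727 = 20.9309.

tax = 20.931 per unit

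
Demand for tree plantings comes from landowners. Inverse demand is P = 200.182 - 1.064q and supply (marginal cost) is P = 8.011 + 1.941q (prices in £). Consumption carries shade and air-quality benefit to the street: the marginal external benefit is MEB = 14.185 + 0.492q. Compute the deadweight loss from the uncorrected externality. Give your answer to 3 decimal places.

Market equilibrium (private): 8.011 + 1.941q = 200.182 - 1.064q → q_m = 63.9504.
Social marginal benefit = demand + MEB = 214.367 - 0.572q.
Set SMB = MC: 214.367 - 0.572q = 8.011 + 1.941q → q* = 82.1154.
Between q* and q_m the wedge SMB − MC runs linearly from 0 to MEB(q_m), so the loss is a triangle.
DWL = ½ × 18.1650 × 45.6486 = 414.6034.

DWL = £414.603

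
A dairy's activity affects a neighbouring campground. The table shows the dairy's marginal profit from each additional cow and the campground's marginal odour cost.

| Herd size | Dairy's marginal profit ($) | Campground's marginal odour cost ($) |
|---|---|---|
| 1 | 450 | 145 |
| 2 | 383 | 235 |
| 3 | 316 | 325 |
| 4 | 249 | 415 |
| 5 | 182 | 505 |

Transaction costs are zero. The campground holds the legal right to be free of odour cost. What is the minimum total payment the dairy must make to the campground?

$380

Efficient level: marginal profit ≥ marginal odour cost through level 2, so k* = 2.
With the campground holding the right, the dairy must at least compensate total damage at k*: 145 + 235 = 380.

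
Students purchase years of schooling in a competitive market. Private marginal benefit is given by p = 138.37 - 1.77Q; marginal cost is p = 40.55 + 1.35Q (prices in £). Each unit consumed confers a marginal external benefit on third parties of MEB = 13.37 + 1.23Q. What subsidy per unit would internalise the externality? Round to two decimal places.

subsidy = £85.73 per unit

Social marginal benefit = demand + MEB = 151.74 - 0.54Q.
Set SMB = MC: 151.74 - 0.54Q = 40.55 + 1.35Q → Q* = 58.8307.
The Pigouvian subsidy equals MEB at Q*: 13.37 + 1.23×58.8307 = 85.7318.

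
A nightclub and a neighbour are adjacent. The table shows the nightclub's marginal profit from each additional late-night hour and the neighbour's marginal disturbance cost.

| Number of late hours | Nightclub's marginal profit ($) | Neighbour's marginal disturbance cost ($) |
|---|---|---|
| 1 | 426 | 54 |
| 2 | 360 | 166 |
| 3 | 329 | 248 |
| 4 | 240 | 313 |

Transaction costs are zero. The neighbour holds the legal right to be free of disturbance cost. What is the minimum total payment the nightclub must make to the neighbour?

Efficient level: marginal profit ≥ marginal disturbance cost through level 3, so k* = 3.
With the neighbour holding the right, the nightclub must at least compensate total damage at k*: 54 + 166 + 248 = 468.

$468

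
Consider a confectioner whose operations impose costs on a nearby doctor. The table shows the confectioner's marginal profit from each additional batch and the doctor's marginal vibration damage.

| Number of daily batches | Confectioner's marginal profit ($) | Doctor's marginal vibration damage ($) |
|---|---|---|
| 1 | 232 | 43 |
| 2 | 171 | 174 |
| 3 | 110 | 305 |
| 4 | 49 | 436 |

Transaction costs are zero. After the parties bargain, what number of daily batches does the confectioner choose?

Bargaining reaches the level where marginal profit last exceeds marginal vibration damage.
That holds through level 1 (232 ≥ 43) but not at 2 (171 < 174).

1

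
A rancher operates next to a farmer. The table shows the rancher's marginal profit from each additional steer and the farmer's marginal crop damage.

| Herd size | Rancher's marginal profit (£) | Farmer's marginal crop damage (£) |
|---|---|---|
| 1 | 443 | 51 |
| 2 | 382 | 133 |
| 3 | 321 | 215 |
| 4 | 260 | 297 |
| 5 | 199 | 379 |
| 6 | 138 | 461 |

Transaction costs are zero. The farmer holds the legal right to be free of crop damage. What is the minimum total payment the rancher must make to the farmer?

£399

Efficient level: marginal profit ≥ marginal crop damage through level 3, so k* = 3.
With the farmer holding the right, the rancher must at least compensate total damage at k*: 51 + 133 + 215 = 399.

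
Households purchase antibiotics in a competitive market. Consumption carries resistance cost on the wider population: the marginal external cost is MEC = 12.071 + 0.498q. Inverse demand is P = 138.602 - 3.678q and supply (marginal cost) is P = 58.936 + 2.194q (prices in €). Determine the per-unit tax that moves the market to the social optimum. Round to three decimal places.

tax = €17.356 per unit

Social marginal benefit = demand − MEC = 126.531 - 4.176q.
Set SMB = MC: 126.531 - 4.176q = 58.936 + 2.194q → q* = 10.6115.
The Pigouvian tax equals MEC at q*: 12.071 + 0.498×10.6115 = 17.3555.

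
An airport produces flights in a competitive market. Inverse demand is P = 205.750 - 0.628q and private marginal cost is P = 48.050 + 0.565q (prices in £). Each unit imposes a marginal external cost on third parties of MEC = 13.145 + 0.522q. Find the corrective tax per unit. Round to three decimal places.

tax = £57.144 per unit

Social marginal cost = private MC + MEC = 61.195 + 1.087q.
Set SMC = demand: 61.195 + 1.087q = 205.750 - 0.628q → q* = 84.2886.
The Pigouvian tax equals MEC at q*: 13.145 + 0.522×84.2886 = 57.1436.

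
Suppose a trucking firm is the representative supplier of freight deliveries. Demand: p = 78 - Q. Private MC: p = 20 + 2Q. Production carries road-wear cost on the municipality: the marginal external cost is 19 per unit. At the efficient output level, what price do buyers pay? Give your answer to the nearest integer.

P = 65

Social marginal cost = private MC + MEC = 39 + 2Q.
Set SMC = demand: 39 + 2Q = 78 - Q → Q* = 13.0000.
Consumer price on the demand curve at Q*: 78 − 1×13.0000 = 65.0000.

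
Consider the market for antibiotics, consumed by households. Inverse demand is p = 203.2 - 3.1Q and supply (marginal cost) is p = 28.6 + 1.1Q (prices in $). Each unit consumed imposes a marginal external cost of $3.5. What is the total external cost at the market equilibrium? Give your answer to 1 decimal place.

Market equilibrium (private): 28.6 + 1.1Q = 203.2 - 3.1Q → Q_m = 41.5714.
Total external cost = MEC × Q_m = 3.5 × 41.5714 = 145.4999.

$145.5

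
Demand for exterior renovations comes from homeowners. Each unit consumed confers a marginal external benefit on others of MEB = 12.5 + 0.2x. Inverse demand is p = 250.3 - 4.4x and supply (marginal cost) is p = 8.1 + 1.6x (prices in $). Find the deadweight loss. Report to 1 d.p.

DWL = $36.5

Market equilibrium (private): 8.1 + 1.6x = 250.3 - 4.4x → x_m = 40.3667.
Social marginal benefit = demand + MEB = 262.8 - 4.2x.
Set SMB = MC: 262.8 - 4.2x = 8.1 + 1.6x → x* = 43.9138.
The welfare-loss triangle has base |x_m − x*| and height MEB(x_m) (the vertical gap between SMB and MC is zero at x* and MEB at x_m).
DWL = ½ × 3.5471 × 20.5733 = 36.4878.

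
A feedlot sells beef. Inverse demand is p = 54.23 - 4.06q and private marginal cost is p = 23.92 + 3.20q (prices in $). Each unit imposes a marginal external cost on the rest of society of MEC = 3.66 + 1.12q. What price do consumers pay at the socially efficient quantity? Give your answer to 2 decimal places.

Social marginal cost = private MC + MEC = 27.58 + 4.32q.
Set SMC = demand: 27.58 + 4.32q = 54.23 - 4.06q → q* = 3.1802.
Consumer price on the demand curve at q*: 54.23 − 4.06×3.1802 = 41.3184.

P = $41.32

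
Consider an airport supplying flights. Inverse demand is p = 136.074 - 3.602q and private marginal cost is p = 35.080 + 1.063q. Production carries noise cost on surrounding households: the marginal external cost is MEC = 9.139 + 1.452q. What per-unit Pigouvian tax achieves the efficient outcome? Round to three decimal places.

Social marginal cost = private MC + MEC = 44.219 + 2.515q.
Set SMC = demand: 44.219 + 2.515q = 136.074 - 3.602q → q* = 15.0163.
The Pigouvian tax equals MEC at q*: 9.139 + 1.452×15.0163 = 30.9427.

tax = 30.943 per unit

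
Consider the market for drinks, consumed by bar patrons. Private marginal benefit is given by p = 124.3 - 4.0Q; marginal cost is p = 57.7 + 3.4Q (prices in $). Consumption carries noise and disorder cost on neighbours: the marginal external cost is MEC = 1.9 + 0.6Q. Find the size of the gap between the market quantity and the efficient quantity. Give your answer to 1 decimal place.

0.9 units

Market equilibrium (private): 57.7 + 3.4Q = 124.3 - 4.0Q → Q_m = 9.0000.
Social marginal benefit = demand − MEC = 122.4 - 4.6Q.
Set SMB = MC: 122.4 - 4.6Q = 57.7 + 3.4Q → Q* = 8.0875.
Gap = |9.0000 − 8.0875| = 0.9125.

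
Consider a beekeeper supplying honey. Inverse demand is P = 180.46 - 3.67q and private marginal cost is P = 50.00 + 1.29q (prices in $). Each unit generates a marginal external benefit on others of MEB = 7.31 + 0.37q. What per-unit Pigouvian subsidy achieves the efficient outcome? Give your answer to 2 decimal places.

subsidy = $18.42 per unit

Social marginal cost = private MC − MEB = 42.69 + 0.92q.
Set SMC = demand: 42.69 + 0.92q = 180.46 - 3.67q → q* = 30.0153.
The Pigouvian subsidy equals MEB at q*: 7.31 + 0.37×30.0153 = 18.4157.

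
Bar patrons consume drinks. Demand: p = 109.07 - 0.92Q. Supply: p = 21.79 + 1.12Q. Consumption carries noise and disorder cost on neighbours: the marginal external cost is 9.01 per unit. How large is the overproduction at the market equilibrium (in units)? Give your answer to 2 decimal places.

4.42 units

Market equilibrium (private): 21.79 + 1.12Q = 109.07 - 0.92Q → Q_m = 42.7843.
Social marginal benefit = demand − MEC = 100.06 - 0.92Q.
Set SMB = MC: 100.06 - 0.92Q = 21.79 + 1.12Q → Q* = 38.3676.
Gap = |42.7843 − 38.3676| = 4.4167.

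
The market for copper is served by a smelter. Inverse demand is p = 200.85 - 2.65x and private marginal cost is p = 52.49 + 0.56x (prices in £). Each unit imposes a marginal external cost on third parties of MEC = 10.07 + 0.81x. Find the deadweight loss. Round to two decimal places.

Market equilibrium (private): 52.49 + 0.56x = 200.85 - 2.65x → x_m = 46.2181.
Social marginal cost = private MC + MEC = 62.56 + 1.37x.
Set SMC = demand: 62.56 + 1.37x = 200.85 - 2.65x → x* = 34.4005.
Height of the DWL triangle at x_m is SMC(x_m) − demand(x_m) = MEC(x_m) = 47.5066.
DWL = ½ × 11.8176 × 47.5066 = 280.7070.

DWL = £280.71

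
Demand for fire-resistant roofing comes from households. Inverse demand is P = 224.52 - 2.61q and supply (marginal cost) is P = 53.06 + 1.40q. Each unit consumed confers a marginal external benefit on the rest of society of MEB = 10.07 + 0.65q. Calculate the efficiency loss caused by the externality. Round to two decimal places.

DWL = 213.33

Market equilibrium (private): 53.06 + 1.40q = 224.52 - 2.61q → q_m = 42.7581.
Social marginal benefit = demand + MEB = 234.59 - 1.96q.
Set SMB = MC: 234.59 - 1.96q = 53.06 + 1.40q → q* = 54.0268.
Height of the DWL triangle at q_m is SMB(q_m) − MC(q_m) = MEB(q_m) = 37.8628.
DWL = ½ × 11.2687 × 37.8628 = 213.3323.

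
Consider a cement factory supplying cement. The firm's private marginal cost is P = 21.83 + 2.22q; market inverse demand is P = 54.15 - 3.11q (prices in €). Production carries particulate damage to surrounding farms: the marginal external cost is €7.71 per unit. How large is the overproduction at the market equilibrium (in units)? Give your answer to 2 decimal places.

Market equilibrium (private): 21.83 + 2.22q = 54.15 - 3.11q → q_m = 6.0638.
Social marginal cost = private MC + MEC = 29.54 + 2.22q.
Set SMC = demand: 29.54 + 2.22q = 54.15 - 3.11q → q* = 4.6173.
Gap = |6.0638 − 4.6173| = 1.4465.

1.45 units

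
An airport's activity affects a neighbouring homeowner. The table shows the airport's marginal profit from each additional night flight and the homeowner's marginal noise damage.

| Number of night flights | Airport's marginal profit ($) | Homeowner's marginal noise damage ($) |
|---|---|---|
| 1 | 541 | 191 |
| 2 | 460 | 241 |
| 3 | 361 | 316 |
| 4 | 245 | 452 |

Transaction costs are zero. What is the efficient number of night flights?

Bargaining reaches the level where marginal profit last exceeds marginal noise damage.
That holds through level 3 (361 ≥ 316) but not at 4 (245 < 452).

3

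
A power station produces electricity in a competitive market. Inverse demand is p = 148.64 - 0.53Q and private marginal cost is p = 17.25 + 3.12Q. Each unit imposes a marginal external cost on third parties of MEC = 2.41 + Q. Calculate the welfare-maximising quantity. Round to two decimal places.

Q* = 27.74

Social marginal cost = private MC + MEC = 19.66 + 4.12Q.
Set SMC = demand: 19.66 + 4.12Q = 148.64 - 0.53Q → Q* = 27.7376.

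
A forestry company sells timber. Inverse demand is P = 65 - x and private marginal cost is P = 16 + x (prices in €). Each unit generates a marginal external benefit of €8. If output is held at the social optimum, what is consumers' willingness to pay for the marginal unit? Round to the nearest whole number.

Social marginal cost = private MC − MEB = 8 + x.
Set SMC = demand: 8 + x = 65 - x → x* = 28.5000.
Consumer price on the demand curve at x*: 65 − 1×28.5000 = 36.5000.

P = €37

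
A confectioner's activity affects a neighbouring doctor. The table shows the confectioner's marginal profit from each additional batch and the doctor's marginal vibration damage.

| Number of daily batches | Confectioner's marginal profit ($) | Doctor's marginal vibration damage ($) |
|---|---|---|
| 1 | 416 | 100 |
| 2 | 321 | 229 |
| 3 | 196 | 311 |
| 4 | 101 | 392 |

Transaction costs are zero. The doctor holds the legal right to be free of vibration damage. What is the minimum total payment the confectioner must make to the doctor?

$329

Efficient level: marginal profit ≥ marginal vibration damage through level 2, so k* = 2.
With the doctor holding the right, the confectioner must at least compensate total damage at k*: 100 + 229 = 329.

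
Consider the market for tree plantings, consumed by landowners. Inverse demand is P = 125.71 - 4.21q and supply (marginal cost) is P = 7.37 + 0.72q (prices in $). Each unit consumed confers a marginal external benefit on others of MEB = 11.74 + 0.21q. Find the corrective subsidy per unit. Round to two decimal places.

subsidy = $17.53 per unit

Social marginal benefit = demand + MEB = 137.45 - 4.00q.
Set SMB = MC: 137.45 - 4.00q = 7.37 + 0.72q → q* = 27.5593.
The Pigouvian subsidy equals MEB at q*: 11.74 + 0.21×27.5593 = 17.5275.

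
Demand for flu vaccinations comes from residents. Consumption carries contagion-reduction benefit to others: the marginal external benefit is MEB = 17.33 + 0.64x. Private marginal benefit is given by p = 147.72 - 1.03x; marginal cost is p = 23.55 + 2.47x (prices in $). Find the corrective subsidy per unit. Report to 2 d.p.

Social marginal benefit = demand + MEB = 165.05 - 0.39x.
Set SMB = MC: 165.05 - 0.39x = 23.55 + 2.47x → x* = 49.4755.
The Pigouvian subsidy equals MEB at x*: 17.33 + 0.64×49.4755 = 48.9943.

subsidy = $48.99 per unit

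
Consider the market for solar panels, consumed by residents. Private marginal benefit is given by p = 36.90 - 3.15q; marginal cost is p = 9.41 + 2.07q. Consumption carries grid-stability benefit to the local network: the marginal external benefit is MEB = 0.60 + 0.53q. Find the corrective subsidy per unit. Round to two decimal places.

subsidy = 3.77 per unit

Social marginal benefit = demand + MEB = 37.50 - 2.62q.
Set SMB = MC: 37.50 - 2.62q = 9.41 + 2.07q → q* = 5.9893.
The Pigouvian subsidy equals MEB at q*: 0.60 + 0.53×5.9893 = 3.7743.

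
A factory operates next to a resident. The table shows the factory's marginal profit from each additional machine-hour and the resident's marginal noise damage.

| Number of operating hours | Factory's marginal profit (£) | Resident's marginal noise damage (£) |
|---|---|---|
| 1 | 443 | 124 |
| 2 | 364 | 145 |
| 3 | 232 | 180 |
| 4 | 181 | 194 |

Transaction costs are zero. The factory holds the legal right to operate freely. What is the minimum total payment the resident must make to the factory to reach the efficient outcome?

Left alone the factory would choose level 4 (marginal profit stays positive).
Efficient level: k* = 3 (marginal profit ≥ marginal noise damage through 3).
The resident must at least cover the factory's forgone profit from cutting 4→3: 181 = 181.

£181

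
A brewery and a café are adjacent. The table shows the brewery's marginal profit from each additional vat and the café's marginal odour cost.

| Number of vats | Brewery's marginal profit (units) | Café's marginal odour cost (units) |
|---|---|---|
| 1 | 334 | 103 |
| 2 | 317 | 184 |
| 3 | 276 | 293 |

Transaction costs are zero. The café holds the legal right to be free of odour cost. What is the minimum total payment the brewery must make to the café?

287

Efficient level: marginal profit ≥ marginal odour cost through level 2, so k* = 2.
With the café holding the right, the brewery must at least compensate total damage at k*: 103 + 184 = 287.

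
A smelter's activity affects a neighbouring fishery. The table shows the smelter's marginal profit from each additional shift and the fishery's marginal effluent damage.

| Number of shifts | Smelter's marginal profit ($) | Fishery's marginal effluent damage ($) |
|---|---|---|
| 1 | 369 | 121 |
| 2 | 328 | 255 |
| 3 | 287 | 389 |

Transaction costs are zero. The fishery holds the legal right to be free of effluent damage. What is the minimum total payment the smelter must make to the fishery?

Efficient level: marginal profit ≥ marginal effluent damage through level 2, so k* = 2.
With the fishery holding the right, the smelter must at least compensate total damage at k*: 121 + 255 = 376.

$376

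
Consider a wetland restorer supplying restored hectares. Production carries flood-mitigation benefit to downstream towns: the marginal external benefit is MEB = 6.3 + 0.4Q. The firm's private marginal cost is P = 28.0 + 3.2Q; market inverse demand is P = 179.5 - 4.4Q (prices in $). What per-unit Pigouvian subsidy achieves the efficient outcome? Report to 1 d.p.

Social marginal cost = private MC − MEB = 21.7 + 2.8Q.
Set SMC = demand: 21.7 + 2.8Q = 179.5 - 4.4Q → Q* = 21.9167.
The Pigouvian subsidy equals MEB at Q*: 6.3 + 0.4×21.9167 = 15.0667.

subsidy = $15.1 per unit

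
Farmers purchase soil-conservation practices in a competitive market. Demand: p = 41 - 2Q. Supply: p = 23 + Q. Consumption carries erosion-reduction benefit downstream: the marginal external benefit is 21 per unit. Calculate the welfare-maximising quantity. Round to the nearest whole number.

Q* = 13

Social marginal benefit = demand + MEB = 62 - 2Q.
Set SMB = MC: 62 - 2Q = 23 + Q → Q* = 13.0000.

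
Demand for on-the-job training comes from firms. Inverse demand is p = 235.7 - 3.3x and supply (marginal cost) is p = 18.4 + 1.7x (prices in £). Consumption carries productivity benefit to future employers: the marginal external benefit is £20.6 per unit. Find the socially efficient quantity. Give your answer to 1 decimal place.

Social marginal benefit = demand + MEB = 256.3 - 3.3x.
Set SMB = MC: 256.3 - 3.3x = 18.4 + 1.7x → x* = 47.5800.

x* = 47.6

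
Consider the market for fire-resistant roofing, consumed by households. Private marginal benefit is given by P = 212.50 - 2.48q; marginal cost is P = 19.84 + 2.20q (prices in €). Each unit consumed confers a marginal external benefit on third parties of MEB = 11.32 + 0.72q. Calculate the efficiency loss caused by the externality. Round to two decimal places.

Market equilibrium (private): 19.84 + 2.20q = 212.50 - 2.48q → q_m = 41.1667.
Social marginal benefit = demand + MEB = 223.82 - 1.76q.
Set SMB = MC: 223.82 - 1.76q = 19.84 + 2.20q → q* = 51.5101.
The loss is the area between SMB and MC from q* to q_m; with linear curves that's a triangle of height MEB(q_m).
DWL = ½ × 10.3434 × 40.9600 = 211.8328.

DWL = €211.83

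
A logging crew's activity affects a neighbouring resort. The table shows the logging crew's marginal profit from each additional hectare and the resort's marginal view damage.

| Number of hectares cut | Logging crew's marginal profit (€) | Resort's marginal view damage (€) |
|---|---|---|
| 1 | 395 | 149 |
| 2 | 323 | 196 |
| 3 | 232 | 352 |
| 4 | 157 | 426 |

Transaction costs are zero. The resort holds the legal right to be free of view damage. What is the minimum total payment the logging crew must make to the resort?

Efficient level: marginal profit ≥ marginal view damage through level 2, so k* = 2.
With the resort holding the right, the logging crew must at least compensate total damage at k*: 149 + 196 = 345.

€345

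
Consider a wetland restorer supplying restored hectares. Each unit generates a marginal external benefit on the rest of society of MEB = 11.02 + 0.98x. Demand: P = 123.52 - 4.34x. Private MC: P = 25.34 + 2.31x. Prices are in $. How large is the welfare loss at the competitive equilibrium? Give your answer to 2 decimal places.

DWL = $57.29

Market equilibrium (private): 25.34 + 2.31x = 123.52 - 4.34x → x_m = 14.7639.
Social marginal cost = private MC − MEB = 14.32 + 1.33x.
Set SMC = demand: 14.32 + 1.33x = 123.52 - 4.34x → x* = 19.2593.
The loss is the area between SMC and demand from x* to x_m; with linear curves that's a triangle of height MEB(x_m).
DWL = ½ × 4.4954 × 25.4886 = 57.2907.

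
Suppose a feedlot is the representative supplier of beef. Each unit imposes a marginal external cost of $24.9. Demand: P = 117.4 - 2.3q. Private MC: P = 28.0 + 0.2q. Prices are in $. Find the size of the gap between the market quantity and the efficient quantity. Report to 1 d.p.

Market equilibrium (private): 28.0 + 0.2q = 117.4 - 2.3q → q_m = 35.7600.
Social marginal cost = private MC + MEC = 52.9 + 0.2q.
Set SMC = demand: 52.9 + 0.2q = 117.4 - 2.3q → q* = 25.8000.
Gap = |35.7600 − 25.8000| = 9.9600.

10.0 units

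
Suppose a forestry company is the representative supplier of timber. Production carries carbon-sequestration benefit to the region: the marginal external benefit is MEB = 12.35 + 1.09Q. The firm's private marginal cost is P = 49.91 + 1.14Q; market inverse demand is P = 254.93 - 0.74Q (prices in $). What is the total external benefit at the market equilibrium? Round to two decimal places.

Market equilibrium (private): 49.91 + 1.14Q = 254.93 - 0.74Q → Q_m = 109.0532.
Total external benefit = ∫₀^{Q_m} (12.35 + 1.09Q) dQ = 12.35×109.0532 + ½×1.09×109.0532² = 7828.2743.

$7828.27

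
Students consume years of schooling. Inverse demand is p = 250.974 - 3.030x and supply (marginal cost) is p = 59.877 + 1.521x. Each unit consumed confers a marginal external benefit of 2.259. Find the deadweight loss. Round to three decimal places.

Market equilibrium (private): 59.877 + 1.521x = 250.974 - 3.030x → x_m = 41.9901.
Social marginal benefit = demand + MEB = 253.233 - 3.030x.
Set SMB = MC: 253.233 - 3.030x = 59.877 + 1.521x → x* = 42.4865.
Between x* and x_m the wedge SMB − MC runs linearly from 0 to MEB(x_m), so the loss is a triangle.
DWL = ½ × 0.4964 × 2.2590 = 0.5607.

DWL = 0.561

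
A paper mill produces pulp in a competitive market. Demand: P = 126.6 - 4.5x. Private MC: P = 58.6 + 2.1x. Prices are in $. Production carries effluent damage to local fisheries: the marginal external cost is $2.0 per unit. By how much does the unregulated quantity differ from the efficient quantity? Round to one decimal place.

0.3 units

Market equilibrium (private): 58.6 + 2.1x = 126.6 - 4.5x → x_m = 10.3030.
Social marginal cost = private MC + MEC = 60.6 + 2.1x.
Set SMC = demand: 60.6 + 2.1x = 126.6 - 4.5x → x* = 10.0000.
Gap = |10.3030 − 10.0000| = 0.3030.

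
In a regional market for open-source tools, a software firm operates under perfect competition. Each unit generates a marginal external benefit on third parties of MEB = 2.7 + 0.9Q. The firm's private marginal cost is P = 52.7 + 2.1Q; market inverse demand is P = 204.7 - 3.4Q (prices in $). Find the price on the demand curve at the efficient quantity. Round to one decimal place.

P = $90.4

Social marginal cost = private MC − MEB = 50.0 + 1.2Q.
Set SMC = demand: 50.0 + 1.2Q = 204.7 - 3.4Q → Q* = 33.6304.
Consumer price on the demand curve at Q*: 204.7 − 3.4×33.6304 = 90.3566.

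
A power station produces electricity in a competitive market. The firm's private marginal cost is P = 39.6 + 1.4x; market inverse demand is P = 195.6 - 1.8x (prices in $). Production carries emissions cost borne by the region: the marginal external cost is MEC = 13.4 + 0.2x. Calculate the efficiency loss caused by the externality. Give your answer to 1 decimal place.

DWL = $78.8

Market equilibrium (private): 39.6 + 1.4x = 195.6 - 1.8x → x_m = 48.7500.
Social marginal cost = private MC + MEC = 53.0 + 1.6x.
Set SMC = demand: 53.0 + 1.6x = 195.6 - 1.8x → x* = 41.9412.
Between x* and x_m the wedge SMC − demand runs linearly from 0 to MEC(x_m), so the loss is a triangle.
DWL = ½ × 6.8088 × 23.1500 = 78.8119.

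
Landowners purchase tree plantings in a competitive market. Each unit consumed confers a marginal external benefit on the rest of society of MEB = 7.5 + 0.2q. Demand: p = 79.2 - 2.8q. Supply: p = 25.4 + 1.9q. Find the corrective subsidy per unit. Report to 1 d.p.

Social marginal benefit = demand + MEB = 86.7 - 2.6q.
Set SMB = MC: 86.7 - 2.6q = 25.4 + 1.9q → q* = 13.6222.
The Pigouvian subsidy equals MEB at q*: 7.5 + 0.2×13.6222 = 10.2244.

subsidy = 10.2 per unit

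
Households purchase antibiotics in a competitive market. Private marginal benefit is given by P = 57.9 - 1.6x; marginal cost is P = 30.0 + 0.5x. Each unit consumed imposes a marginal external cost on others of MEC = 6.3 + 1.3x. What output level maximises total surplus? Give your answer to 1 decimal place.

x* = 6.4

Social marginal benefit = demand − MEC = 51.6 - 2.9x.
Set SMB = MC: 51.6 - 2.9x = 30.0 + 0.5x → x* = 6.3529.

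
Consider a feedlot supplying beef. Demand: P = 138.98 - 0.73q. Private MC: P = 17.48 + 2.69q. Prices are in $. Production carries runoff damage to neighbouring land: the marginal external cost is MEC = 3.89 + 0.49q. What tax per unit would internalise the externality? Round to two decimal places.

tax = $18.63 per unit

Social marginal cost = private MC + MEC = 21.37 + 3.18q.
Set SMC = demand: 21.37 + 3.18q = 138.98 - 0.73q → q* = 30.0793.
The Pigouvian tax equals MEC at q*: 3.89 + 0.49×30.0793 = 18.6289.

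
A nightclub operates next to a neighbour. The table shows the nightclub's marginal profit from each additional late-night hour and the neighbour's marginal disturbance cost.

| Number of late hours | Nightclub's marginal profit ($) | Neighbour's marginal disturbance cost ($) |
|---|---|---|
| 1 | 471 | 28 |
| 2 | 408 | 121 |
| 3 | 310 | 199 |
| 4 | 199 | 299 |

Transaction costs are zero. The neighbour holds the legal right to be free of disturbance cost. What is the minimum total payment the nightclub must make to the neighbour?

$348

Efficient level: marginal profit ≥ marginal disturbance cost through level 3, so k* = 3.
With the neighbour holding the right, the nightclub must at least compensate total damage at k*: 28 + 121 + 199 = 348.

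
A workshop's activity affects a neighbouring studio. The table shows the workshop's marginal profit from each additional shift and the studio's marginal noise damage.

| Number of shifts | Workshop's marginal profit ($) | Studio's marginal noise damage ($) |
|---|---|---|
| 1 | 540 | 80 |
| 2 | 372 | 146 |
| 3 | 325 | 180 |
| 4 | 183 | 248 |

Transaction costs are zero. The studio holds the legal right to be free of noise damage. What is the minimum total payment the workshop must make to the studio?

$406

Efficient level: marginal profit ≥ marginal noise damage through level 3, so k* = 3.
With the studio holding the right, the workshop must at least compensate total damage at k*: 80 + 146 + 180 = 406.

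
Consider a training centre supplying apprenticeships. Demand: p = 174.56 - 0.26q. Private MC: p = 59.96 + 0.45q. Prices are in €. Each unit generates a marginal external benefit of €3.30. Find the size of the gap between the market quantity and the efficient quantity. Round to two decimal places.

Market equilibrium (private): 59.96 + 0.45q = 174.56 - 0.26q → q_m = 161.4085.
Social marginal cost = private MC − MEB = 56.66 + 0.45q.
Set SMC = demand: 56.66 + 0.45q = 174.56 - 0.26q → q* = 166.0563.
Gap = |161.4085 − 166.0563| = 4.6478.

4.65 units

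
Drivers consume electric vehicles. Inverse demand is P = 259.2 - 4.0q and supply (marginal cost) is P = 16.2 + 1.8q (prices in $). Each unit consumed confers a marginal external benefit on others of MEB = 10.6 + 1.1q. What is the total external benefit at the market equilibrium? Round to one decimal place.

Market equilibrium (private): 16.2 + 1.8q = 259.2 - 4.0q → q_m = 41.8966.
Total external benefit = ∫₀^{q_m} (10.6 + 1.1q) dq = 10.6×41.8966 + ½×1.1×41.8966² = 1409.5328.

$1409.5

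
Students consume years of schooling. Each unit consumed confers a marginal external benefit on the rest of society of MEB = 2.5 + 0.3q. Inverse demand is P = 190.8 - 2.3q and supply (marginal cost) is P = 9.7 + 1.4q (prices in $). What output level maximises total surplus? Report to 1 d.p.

Social marginal benefit = demand + MEB = 193.3 - 2.0q.
Set SMB = MC: 193.3 - 2.0q = 9.7 + 1.4q → q* = 54.0000.

q* = 54.0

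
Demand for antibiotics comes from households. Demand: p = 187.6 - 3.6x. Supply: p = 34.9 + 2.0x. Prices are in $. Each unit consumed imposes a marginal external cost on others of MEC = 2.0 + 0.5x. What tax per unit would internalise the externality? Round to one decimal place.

Social marginal benefit = demand − MEC = 185.6 - 4.1x.
Set SMB = MC: 185.6 - 4.1x = 34.9 + 2.0x → x* = 24.7049.
The Pigouvian tax equals MEC at x*: 2.0 + 0.5×24.7049 = 14.3525.

tax = $14.4 per unit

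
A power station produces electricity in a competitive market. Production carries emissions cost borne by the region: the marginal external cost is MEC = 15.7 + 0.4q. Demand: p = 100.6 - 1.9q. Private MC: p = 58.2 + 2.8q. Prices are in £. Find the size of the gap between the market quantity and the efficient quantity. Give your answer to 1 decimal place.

Market equilibrium (private): 58.2 + 2.8q = 100.6 - 1.9q → q_m = 9.0213.
Social marginal cost = private MC + MEC = 73.9 + 3.2q.
Set SMC = demand: 73.9 + 3.2q = 100.6 - 1.9q → q* = 5.2353.
Gap = |9.0213 − 5.2353| = 3.7860.

3.8 units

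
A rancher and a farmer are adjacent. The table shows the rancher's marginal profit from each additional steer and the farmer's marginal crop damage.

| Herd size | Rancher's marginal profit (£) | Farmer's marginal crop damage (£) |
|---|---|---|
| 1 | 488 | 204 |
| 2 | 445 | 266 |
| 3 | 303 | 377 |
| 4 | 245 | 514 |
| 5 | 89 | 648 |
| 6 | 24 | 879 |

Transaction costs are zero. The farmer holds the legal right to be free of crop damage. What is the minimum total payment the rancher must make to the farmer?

Efficient level: marginal profit ≥ marginal crop damage through level 2, so k* = 2.
With the farmer holding the right, the rancher must at least compensate total damage at k*: 204 + 266 = 470.

£470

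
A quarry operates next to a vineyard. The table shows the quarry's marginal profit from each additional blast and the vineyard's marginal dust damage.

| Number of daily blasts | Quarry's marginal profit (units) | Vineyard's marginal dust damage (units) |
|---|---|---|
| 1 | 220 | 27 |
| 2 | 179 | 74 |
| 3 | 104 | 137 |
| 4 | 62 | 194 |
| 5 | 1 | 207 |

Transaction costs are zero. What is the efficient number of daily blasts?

Bargaining reaches the level where marginal profit last exceeds marginal dust damage.
That holds through level 2 (179 ≥ 74) but not at 3 (104 < 137).

2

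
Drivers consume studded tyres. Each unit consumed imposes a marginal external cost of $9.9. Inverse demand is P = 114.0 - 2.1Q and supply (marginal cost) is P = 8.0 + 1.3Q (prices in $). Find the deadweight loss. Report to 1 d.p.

Market equilibrium (private): 8.0 + 1.3Q = 114.0 - 2.1Q → Q_m = 31.1765.
Social marginal benefit = demand − MEC = 104.1 - 2.1Q.
Set SMB = MC: 104.1 - 2.1Q = 8.0 + 1.3Q → Q* = 28.2647.
Height of the DWL triangle at Q_m is MC(Q_m) − SMB(Q_m) = MEC(Q_m) = 9.9000.
DWL = ½ × 2.9118 × 9.9000 = 14.4134.

DWL = $14.4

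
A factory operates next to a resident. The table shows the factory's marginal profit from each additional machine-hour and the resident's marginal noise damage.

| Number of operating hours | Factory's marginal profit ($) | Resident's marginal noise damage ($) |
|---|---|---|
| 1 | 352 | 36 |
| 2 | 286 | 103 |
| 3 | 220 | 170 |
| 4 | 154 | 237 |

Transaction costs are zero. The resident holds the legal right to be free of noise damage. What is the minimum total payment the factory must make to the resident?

$309

Efficient level: marginal profit ≥ marginal noise damage through level 3, so k* = 3.
With the resident holding the right, the factory must at least compensate total damage at k*: 36 + 103 + 170 = 309.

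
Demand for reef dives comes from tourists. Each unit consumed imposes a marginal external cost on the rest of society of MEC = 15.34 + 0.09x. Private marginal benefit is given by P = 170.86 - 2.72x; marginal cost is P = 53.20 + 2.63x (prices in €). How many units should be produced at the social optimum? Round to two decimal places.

Social marginal benefit = demand − MEC = 155.52 - 2.81x.
Set SMB = MC: 155.52 - 2.81x = 53.20 + 2.63x → x* = 18.8088.

x* = 18.81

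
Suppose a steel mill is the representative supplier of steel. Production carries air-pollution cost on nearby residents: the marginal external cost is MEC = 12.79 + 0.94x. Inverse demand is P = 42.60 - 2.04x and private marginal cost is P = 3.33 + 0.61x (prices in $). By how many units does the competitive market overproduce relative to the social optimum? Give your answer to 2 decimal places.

7.44 units

Market equilibrium (private): 3.33 + 0.61x = 42.60 - 2.04x → x_m = 14.8189.
Social marginal cost = private MC + MEC = 16.12 + 1.55x.
Set SMC = demand: 16.12 + 1.55x = 42.60 - 2.04x → x* = 7.3760.
Gap = |14.8189 − 7.3760| = 7.4429.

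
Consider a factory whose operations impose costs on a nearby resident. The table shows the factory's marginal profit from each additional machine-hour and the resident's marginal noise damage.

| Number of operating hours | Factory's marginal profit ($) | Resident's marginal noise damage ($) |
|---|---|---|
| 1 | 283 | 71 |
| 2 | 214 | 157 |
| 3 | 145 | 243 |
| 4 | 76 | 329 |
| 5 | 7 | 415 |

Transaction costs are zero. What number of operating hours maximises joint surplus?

Bargaining reaches the level where marginal profit last exceeds marginal noise damage.
That holds through level 2 (214 ≥ 157) but not at 3 (145 < 243).

2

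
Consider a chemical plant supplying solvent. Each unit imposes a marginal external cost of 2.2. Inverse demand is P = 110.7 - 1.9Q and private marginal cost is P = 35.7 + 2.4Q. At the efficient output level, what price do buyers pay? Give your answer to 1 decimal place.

P = 78.5

Social marginal cost = private MC + MEC = 37.9 + 2.4Q.
Set SMC = demand: 37.9 + 2.4Q = 110.7 - 1.9Q → Q* = 16.9302.
Consumer price on the demand curve at Q*: 110.7 − 1.9×16.9302 = 78.5326.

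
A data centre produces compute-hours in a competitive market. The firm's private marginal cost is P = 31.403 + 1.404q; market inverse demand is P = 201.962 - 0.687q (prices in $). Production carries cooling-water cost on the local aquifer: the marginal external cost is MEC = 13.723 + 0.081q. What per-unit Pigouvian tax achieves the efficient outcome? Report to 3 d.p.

tax = $19.572 per unit

Social marginal cost = private MC + MEC = 45.126 + 1.485q.
Set SMC = demand: 45.126 + 1.485q = 201.962 - 0.687q → q* = 72.2081.
The Pigouvian tax equals MEC at q*: 13.723 + 0.081×72.2081 = 19.5719.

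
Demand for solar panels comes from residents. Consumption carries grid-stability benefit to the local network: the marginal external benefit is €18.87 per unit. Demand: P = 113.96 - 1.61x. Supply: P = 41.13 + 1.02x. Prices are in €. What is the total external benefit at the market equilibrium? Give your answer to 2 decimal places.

Market equilibrium (private): 41.13 + 1.02x = 113.96 - 1.61x → x_m = 27.6920.
Total external benefit = MEB × x_m = 18.87 × 27.6920 = 522.5480.

€522.55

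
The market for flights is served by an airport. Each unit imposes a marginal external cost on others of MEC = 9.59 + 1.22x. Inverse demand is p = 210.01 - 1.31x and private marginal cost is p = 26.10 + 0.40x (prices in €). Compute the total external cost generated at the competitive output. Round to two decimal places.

Market equilibrium (private): 26.10 + 0.40x = 210.01 - 1.31x → x_m = 107.5497.
Total external cost = ∫₀^{x_m} (9.59 + 1.22x) dx = 9.59×107.5497 + ½×1.22×107.5497² = 8087.2338.

€8087.23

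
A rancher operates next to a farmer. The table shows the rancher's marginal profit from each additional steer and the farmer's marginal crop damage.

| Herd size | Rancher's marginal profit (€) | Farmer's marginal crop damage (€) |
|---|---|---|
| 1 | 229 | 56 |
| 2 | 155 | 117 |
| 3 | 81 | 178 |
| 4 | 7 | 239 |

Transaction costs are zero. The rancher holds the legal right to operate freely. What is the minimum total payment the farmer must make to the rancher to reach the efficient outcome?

€88

Left alone the rancher would choose level 4 (marginal profit stays positive).
Efficient level: k* = 2 (marginal profit ≥ marginal crop damage through 2).
The farmer must at least cover the rancher's forgone profit from cutting 4→2: 81 + 7 = 88.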